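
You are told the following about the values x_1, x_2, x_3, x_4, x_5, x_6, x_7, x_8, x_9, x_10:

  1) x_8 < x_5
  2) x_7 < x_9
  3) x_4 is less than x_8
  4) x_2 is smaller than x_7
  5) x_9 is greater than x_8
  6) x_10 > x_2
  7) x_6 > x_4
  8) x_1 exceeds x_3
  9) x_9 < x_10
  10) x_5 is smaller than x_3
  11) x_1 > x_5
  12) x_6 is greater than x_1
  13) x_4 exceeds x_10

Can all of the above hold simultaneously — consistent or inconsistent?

inconsistent

Chaining the given relations yields x_9 < x_10 < x_4 < x_8, so x_9 < x_8. But one relation states x_8 < x_9. These cannot both hold.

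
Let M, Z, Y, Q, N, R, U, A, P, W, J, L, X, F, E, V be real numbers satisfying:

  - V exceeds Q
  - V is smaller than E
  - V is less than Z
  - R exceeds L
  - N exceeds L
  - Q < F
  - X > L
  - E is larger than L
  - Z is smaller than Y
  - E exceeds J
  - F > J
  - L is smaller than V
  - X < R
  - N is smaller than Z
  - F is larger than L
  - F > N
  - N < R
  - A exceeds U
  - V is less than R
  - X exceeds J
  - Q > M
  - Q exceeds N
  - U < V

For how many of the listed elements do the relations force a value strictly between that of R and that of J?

1

Chaining upward from J reaches: X, E, F.
Chaining downward from R reaches: M, L, U, N, X, Q, V.
Strictly between J and R are those in both lists: X — 1 element.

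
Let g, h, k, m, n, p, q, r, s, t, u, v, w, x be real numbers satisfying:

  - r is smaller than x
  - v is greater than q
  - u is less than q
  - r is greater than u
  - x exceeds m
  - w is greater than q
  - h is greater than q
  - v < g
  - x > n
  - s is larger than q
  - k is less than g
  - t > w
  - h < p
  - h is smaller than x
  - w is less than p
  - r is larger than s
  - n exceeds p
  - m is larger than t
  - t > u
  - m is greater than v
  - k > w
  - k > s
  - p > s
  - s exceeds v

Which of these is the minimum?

u

q is not least since u < q; v is not least since q < v; s is not least since q < s; h is not least since q < h; w is not least since q < w; k is not least since w < k; g is not least since v < g; p is not least since h < p; t is not least since w < t; m is not least since t < m; n is not least since p < n; r is not least since s < r; x is not least since r < x.
Only u has nothing below it, so u is the minimum.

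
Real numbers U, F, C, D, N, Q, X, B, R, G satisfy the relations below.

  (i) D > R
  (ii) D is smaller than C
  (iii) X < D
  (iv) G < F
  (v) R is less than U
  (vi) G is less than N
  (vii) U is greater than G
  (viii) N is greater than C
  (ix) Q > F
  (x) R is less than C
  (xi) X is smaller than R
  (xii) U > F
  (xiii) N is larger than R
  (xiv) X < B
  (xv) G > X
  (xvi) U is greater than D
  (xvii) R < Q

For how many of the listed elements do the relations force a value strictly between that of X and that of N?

4

Chaining upward from X reaches: R, D, B, G, C, F, Q, U.
Chaining downward from N reaches: R, D, G, C.
Strictly between X and N are those in both lists: R, D, G, C — 4 elements.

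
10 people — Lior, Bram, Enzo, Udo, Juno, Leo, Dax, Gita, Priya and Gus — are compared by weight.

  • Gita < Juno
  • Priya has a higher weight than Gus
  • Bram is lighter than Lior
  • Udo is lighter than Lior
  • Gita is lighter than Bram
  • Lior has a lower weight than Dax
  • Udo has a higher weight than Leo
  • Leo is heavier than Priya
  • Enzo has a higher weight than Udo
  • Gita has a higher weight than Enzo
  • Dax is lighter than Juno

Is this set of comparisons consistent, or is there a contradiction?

consistent

The single ordering Gus < Priya < Leo < Udo < Enzo < Gita < Bram < Lior < Dax < Juno satisfies every listed relation, so no contradiction arises.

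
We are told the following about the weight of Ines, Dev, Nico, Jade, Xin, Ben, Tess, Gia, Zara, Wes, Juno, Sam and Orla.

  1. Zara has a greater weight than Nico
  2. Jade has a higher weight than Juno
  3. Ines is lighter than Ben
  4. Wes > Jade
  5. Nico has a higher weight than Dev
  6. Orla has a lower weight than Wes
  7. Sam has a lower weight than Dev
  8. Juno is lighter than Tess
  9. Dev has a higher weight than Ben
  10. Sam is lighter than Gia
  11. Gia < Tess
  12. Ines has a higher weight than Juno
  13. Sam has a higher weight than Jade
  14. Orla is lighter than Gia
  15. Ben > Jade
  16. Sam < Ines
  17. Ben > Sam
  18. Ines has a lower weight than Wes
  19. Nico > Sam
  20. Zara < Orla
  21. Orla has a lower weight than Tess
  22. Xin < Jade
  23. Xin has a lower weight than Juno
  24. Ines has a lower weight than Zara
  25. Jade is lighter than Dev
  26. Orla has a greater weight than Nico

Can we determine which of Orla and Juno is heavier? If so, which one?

Orla

Juno < Jade < Sam < Ines < Ben < Dev < Nico < Zara < Orla, by transitivity through Jade, Sam, Ines, Ben, Dev, Nico, Zara.
So Orla is heavier.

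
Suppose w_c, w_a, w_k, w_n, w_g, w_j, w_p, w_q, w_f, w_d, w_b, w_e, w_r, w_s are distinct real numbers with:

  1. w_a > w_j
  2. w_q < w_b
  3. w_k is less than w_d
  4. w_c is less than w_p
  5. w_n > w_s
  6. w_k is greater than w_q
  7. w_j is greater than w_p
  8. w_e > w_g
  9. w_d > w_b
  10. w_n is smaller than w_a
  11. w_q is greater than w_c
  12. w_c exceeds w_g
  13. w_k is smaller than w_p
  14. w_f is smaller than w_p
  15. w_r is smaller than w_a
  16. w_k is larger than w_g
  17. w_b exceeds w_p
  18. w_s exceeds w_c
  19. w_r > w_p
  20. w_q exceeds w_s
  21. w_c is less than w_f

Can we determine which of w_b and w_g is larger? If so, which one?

w_b

w_g < w_c and w_c < w_s give w_g < w_s.
With w_s < w_q: w_g < w_c < w_s < w_q.
Then w_q < w_k extends the chain to w_k.
With w_k < w_p: w_g < w_c < w_s < w_q < w_k < w_p.
Then w_p < w_b extends the chain to w_b.
So w_b is larger.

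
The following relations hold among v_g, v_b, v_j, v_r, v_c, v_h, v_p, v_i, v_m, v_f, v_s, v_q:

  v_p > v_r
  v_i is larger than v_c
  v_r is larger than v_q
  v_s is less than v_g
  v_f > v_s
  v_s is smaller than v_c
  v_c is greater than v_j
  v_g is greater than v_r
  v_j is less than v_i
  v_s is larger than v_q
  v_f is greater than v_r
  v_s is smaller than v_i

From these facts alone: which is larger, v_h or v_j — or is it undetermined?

undetermined

Following every chain through v_j: above v_j we get v_c, v_i.
v_h is not reached, and no chain runs the other way from v_h to v_j.
So the given relations leave the order of v_j and v_h undetermined.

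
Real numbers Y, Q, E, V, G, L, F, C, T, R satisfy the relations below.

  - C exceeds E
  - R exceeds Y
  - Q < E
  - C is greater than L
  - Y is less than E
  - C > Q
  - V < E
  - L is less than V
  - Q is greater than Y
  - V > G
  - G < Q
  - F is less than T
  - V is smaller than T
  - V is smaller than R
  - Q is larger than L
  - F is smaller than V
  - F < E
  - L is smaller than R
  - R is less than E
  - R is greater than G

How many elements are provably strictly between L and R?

1

The relations place L below R. An element lies strictly between them when it is forced above L and also forced below R.
Above L: {V, Q, E, T, C}. Below R: {Y, F, G, V}.
Intersection: {V} — 1.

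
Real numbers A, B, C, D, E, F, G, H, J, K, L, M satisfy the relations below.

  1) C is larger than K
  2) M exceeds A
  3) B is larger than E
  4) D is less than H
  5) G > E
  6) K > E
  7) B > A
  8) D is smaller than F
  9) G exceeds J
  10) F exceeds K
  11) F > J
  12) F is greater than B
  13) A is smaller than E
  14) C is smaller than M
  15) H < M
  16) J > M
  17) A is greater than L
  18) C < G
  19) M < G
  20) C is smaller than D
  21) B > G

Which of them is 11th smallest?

B

The consecutive relations fix a unique order: L < A < E < K < C < D < H < M < J < G < B < F.
The 11th smallest is B.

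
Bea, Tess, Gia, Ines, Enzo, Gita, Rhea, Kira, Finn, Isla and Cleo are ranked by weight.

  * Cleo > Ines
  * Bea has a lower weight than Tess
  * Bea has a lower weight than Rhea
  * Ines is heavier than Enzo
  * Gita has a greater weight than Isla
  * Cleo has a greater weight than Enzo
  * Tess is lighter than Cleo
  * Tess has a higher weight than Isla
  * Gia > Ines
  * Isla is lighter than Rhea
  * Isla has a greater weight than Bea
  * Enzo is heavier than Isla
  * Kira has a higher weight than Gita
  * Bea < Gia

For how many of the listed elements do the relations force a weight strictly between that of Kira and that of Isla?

1

Chaining upward from Isla reaches: Enzo, Rhea, Gita, Tess, Ines, Gia, Cleo.
Chaining downward from Kira reaches: Bea, Gita.
Strictly between Isla and Kira are those in both lists: Gita — 1 element.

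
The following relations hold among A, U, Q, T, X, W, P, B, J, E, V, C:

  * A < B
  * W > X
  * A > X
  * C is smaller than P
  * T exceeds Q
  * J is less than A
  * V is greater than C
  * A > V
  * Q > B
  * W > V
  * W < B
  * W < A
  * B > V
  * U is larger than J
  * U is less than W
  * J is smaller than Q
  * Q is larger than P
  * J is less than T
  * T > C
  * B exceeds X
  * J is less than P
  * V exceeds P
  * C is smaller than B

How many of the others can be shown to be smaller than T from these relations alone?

Directly below T: C, J, Q.
One step further: P, B (5 so far).
One step further: X, V, W, A (9 so far).
One step further: U (10 so far).
No other element is forced below T by the given relations, so the count is 10.

10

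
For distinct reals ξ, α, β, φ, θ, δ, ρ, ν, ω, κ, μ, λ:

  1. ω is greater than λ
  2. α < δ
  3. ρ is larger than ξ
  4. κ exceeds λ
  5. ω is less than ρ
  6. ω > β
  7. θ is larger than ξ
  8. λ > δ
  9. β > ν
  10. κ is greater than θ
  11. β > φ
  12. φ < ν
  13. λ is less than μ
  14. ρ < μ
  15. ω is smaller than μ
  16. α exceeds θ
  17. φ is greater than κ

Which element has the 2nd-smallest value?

θ

Piecing the relations together gives one ordering: ξ < θ < α < δ < λ < κ < φ < ν < β < ω < ρ < μ.
The 2nd smallest is θ.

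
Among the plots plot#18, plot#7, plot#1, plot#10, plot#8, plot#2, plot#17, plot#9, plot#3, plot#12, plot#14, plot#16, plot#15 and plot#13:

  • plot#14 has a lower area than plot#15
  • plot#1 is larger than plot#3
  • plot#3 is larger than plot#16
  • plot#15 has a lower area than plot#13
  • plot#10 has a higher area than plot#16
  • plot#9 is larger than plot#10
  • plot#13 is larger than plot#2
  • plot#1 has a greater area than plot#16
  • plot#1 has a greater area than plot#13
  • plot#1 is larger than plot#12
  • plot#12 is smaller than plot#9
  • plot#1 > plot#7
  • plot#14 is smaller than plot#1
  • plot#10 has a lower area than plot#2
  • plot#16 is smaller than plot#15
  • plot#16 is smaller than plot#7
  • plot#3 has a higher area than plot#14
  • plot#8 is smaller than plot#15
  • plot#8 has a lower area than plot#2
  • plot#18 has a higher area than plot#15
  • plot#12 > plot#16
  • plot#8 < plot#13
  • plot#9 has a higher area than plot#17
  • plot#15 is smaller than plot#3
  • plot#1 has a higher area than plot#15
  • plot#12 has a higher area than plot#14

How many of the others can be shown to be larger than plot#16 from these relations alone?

10

The elements the relations force above plot#16 are plot#10, plot#12, plot#9, plot#2, plot#15, plot#13, plot#7, plot#3, plot#1, plot#18 — no chain reaches any other.
That is 10.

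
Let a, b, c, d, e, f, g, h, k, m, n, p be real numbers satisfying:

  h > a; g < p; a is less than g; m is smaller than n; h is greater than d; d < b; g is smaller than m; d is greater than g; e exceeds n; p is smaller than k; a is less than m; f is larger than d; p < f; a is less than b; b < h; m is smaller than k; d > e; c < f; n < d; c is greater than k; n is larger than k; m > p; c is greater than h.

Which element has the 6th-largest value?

The consecutive relations fix a unique order: a < g < p < m < k < n < e < d < b < h < c < f.
Counting 6 from the largest end gives e.

e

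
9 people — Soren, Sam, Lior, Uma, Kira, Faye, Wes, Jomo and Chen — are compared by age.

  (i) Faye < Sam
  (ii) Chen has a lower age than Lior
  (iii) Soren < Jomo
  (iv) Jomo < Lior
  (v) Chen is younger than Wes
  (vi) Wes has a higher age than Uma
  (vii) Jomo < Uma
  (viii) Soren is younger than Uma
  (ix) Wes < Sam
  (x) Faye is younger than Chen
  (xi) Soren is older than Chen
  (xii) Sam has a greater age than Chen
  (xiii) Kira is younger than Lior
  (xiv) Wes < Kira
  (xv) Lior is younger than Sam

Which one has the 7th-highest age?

Piecing the relations together gives one ordering: Faye < Chen < Soren < Jomo < Uma < Wes < Kira < Lior < Sam.
Counting 7 from the largest end gives Soren.

Soren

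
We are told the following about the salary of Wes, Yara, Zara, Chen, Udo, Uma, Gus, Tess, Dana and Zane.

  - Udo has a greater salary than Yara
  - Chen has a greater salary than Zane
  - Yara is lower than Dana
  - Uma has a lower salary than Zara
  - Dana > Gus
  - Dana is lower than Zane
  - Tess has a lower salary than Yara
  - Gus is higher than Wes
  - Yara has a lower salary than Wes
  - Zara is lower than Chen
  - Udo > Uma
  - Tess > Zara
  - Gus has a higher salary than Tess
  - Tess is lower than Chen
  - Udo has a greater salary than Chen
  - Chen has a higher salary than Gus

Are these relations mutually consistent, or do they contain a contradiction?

The single ordering Uma < Zara < Tess < Yara < Wes < Gus < Dana < Zane < Chen < Udo satisfies every listed relation, so no contradiction arises.

consistent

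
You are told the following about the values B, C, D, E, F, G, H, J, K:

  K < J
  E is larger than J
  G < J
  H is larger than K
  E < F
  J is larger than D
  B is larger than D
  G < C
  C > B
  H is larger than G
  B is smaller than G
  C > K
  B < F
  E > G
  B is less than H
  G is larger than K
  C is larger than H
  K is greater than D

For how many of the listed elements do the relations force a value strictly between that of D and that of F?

5

The relations place D below F. An element lies strictly between them when it is forced above D and also forced below F.
Above D: {K, B, G, H, J, E, C}. Below F: {K, B, G, J, E}.
Intersection: {K, B, G, J, E} — 5.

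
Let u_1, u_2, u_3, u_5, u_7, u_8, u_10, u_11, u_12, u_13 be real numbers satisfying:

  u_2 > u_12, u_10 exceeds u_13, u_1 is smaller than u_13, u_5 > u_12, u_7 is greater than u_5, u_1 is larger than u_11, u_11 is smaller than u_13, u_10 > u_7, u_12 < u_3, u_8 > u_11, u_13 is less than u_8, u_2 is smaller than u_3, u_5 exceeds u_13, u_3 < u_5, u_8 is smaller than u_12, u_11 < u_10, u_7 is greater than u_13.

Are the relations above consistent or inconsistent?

Every relation is compatible with u_11 < u_1 < u_13 < u_8 < u_12 < u_2 < u_3 < u_5 < u_7 < u_10; the set is consistent.

consistent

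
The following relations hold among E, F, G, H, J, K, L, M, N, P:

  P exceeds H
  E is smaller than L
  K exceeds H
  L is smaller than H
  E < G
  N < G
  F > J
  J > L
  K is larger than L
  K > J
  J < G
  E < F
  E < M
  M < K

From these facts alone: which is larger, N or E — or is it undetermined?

undetermined

Following every chain through E: above E we get L, H, J, F, P, G, M, K.
N is not reached, and no chain runs the other way from N to E.
So the given relations leave the order of E and N undetermined.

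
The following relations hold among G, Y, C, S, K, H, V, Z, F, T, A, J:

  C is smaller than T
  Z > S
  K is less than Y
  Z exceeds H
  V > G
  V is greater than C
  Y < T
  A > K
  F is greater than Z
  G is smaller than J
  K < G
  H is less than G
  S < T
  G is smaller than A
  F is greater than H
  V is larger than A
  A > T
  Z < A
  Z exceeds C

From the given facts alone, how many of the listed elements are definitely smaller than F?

4

From F the given relations immediately reach H, Z.
From those, C, S — 4 in total.
Nothing else is reachable below F; 4 in all.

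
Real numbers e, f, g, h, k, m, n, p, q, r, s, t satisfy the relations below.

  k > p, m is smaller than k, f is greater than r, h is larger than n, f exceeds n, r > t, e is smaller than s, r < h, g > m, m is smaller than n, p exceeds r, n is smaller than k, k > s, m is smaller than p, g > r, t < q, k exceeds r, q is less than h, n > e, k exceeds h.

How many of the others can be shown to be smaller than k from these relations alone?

9

From k the given relations immediately reach m, s, r, p, n, h.
From those, t, e, q — 9 in total.
Nothing else is reachable below k; 9 in all.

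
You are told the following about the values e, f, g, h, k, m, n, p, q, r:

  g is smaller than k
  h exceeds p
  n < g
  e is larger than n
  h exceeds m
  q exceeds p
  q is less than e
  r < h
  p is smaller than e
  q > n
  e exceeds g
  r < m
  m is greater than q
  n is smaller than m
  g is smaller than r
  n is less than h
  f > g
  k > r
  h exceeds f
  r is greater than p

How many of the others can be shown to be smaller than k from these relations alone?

From k the given relations immediately reach g, r.
From those, p, n — 4 in total.
No other element is forced below k by the given relations, so the count is 4.

4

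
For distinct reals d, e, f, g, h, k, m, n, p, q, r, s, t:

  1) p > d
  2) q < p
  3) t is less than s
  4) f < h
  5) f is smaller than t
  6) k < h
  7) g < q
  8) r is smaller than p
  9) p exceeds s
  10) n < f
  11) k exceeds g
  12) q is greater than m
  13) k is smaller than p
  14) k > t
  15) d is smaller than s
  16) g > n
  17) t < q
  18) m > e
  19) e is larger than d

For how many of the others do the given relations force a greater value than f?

6

Directly above f: t, h.
One step further: s, k, q (5 so far).
One step further: p (6 so far).
Nothing else is reachable above f; 6 in all.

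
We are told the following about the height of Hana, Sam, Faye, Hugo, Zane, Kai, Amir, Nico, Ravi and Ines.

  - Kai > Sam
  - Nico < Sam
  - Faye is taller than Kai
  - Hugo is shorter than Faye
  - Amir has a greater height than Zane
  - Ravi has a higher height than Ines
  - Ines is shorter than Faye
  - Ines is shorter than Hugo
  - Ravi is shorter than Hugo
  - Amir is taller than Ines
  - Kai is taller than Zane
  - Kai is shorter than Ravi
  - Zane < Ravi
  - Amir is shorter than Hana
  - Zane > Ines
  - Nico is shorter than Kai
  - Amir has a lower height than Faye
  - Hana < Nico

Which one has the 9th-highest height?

Chaining the given pairs: Ines < Zane < Amir < Hana < Nico < Sam < Kai < Ravi < Hugo < Faye.
The 9th largest is Zane.

Zane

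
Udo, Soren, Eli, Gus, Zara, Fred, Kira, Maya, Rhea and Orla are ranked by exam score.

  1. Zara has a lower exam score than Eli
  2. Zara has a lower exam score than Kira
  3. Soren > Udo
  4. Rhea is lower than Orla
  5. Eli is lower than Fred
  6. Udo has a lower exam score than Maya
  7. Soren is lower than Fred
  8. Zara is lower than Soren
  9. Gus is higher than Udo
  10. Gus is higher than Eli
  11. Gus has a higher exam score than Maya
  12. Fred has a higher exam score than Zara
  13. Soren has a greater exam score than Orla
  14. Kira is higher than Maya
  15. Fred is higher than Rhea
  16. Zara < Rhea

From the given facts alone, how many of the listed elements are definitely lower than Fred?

6

From Fred the given relations immediately reach Zara, Rhea, Eli, Soren.
From those, Orla, Udo — 6 in total.
Nothing else is reachable below Fred; 6 in all.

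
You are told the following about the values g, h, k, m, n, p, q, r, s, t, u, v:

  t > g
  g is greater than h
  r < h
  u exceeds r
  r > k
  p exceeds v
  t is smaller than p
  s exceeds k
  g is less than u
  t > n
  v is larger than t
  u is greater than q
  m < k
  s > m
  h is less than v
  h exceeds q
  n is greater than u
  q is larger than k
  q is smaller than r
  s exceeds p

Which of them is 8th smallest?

Chaining the given pairs: m < k < q < r < h < g < u < n < t < v < p < s.
The 8th smallest is n.

n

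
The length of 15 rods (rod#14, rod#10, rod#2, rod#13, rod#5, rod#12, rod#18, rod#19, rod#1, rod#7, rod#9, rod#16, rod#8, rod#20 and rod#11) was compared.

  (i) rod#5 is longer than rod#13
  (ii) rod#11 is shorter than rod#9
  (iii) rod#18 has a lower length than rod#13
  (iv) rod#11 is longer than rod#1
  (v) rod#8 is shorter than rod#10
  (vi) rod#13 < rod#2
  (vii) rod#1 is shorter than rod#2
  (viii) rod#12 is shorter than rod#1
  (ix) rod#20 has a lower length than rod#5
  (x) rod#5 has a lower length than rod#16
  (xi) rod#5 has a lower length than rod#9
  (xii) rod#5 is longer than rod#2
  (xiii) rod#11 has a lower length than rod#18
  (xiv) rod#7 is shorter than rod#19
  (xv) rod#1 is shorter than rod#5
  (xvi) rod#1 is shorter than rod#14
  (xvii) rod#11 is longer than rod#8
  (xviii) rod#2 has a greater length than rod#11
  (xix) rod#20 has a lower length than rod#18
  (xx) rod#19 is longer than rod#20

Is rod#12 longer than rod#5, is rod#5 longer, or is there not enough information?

The relevant relations are rod#12 < rod#1; rod#1 < rod#11; rod#11 < rod#18; rod#18 < rod#13; rod#13 < rod#2; rod#2 < rod#5.
Together: rod#12 < rod#1 < rod#11 < rod#18 < rod#13 < rod#2 < rod#5.
So rod#5 is longer.

rod#5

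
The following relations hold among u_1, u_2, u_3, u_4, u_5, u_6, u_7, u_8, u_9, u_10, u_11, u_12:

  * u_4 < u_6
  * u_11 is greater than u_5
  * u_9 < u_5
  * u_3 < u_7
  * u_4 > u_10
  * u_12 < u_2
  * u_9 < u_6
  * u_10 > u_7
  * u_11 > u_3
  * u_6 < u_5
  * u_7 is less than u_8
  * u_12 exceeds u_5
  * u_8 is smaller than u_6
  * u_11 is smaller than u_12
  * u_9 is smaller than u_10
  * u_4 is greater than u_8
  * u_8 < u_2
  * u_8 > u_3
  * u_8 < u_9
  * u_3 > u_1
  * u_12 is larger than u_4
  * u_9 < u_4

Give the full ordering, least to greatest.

Nothing is placed below u_1, so it is least; from there u_1 < u_3; u_3 < u_7; u_7 < u_8; u_8 < u_9; u_9 < u_10; u_10 < u_4; u_4 < u_6; u_6 < u_5; u_5 < u_11; u_11 < u_12; u_12 < u_2, each given directly.

u_1 < u_3 < u_7 < u_8 < u_9 < u_10 < u_4 < u_6 < u_5 < u_11 < u_12 < u_2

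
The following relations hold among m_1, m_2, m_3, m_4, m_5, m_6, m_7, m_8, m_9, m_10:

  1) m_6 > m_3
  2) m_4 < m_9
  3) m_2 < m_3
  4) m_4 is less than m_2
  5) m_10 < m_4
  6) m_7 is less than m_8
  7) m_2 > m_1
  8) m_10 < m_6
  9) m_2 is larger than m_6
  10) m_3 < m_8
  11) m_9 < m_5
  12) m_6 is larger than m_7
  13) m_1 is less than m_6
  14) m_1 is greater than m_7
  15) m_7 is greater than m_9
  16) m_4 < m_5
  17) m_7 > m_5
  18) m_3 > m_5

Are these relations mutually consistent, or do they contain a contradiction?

inconsistent

Chaining the given relations yields m_6 < m_2 < m_3, so m_6 < m_3. But one relation states m_3 < m_6. These cannot both hold.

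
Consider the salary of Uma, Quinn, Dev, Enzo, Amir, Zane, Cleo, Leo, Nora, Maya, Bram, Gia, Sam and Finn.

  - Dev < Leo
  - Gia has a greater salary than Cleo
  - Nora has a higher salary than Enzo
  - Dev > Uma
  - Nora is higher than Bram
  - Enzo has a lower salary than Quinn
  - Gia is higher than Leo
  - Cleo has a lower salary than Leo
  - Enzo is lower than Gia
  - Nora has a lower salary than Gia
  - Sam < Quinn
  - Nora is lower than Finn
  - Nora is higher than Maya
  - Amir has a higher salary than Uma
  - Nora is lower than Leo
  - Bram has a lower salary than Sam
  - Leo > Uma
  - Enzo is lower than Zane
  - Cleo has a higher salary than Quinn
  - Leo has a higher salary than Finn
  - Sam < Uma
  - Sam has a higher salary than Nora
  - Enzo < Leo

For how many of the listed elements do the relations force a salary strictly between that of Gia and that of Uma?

2

Chaining upward from Uma reaches: Amir, Dev, Leo.
Chaining downward from Gia reaches: Enzo, Maya, Bram, Nora, Sam, Quinn, Cleo, Finn, Dev, Leo.
Strictly between Uma and Gia are those in both lists: Dev, Leo — 2 elements.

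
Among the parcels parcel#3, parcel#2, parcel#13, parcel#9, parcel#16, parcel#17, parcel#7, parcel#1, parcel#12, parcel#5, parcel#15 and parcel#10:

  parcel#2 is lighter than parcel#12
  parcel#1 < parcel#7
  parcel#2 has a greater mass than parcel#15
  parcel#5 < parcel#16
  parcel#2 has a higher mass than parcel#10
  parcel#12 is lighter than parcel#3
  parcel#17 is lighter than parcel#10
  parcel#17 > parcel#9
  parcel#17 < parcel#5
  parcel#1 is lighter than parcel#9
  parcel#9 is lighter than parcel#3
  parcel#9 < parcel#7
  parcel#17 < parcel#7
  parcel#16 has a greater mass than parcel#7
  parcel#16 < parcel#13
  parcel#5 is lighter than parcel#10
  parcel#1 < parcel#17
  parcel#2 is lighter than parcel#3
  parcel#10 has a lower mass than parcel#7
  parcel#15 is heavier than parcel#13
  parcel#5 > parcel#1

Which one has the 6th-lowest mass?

parcel#7

The consecutive relations fix a unique order: parcel#1 < parcel#9 < parcel#17 < parcel#5 < parcel#10 < parcel#7 < parcel#16 < parcel#13 < parcel#15 < parcel#2 < parcel#12 < parcel#3.
The 6th smallest is parcel#7.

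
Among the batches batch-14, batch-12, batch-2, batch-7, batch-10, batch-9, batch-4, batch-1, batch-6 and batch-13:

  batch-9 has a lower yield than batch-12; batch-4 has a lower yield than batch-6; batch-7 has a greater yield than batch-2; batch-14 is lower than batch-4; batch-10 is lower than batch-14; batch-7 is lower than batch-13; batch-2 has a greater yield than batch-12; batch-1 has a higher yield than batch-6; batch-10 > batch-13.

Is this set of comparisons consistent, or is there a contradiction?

consistent

Every relation is compatible with batch-9 < batch-12 < batch-2 < batch-7 < batch-13 < batch-10 < batch-14 < batch-4 < batch-6 < batch-1; the set is consistent.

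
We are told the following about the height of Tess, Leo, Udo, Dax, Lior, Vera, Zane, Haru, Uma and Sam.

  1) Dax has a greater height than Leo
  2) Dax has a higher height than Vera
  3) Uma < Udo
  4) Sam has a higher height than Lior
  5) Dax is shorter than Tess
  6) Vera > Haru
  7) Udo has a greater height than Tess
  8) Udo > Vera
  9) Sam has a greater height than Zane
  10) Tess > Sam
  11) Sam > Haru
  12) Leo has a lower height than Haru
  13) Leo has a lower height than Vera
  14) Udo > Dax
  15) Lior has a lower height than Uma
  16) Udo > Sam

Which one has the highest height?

Chaining downward from Udo: directly below it, Uma, Vera, Dax, Sam, Tess; then Leo, Haru, Lior, Zane.
That covers every other element, and nothing is given above Udo, so Udo is the highest height.

Udo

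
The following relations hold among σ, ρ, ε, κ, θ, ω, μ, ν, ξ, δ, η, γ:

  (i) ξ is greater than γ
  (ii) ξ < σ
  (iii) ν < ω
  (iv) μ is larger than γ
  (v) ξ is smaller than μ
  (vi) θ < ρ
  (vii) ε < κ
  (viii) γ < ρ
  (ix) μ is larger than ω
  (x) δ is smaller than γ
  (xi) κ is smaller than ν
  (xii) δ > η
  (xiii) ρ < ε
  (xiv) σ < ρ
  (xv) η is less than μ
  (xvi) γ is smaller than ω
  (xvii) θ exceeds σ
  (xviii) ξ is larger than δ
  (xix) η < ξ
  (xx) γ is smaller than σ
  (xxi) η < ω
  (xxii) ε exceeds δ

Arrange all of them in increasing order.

The consecutive links are each given: η < δ; δ < γ; γ < ξ; ξ < σ; σ < θ; θ < ρ; ρ < ε; ε < κ; κ < ν; ν < ω; ω < μ.

η < δ < γ < ξ < σ < θ < ρ < ε < κ < ν < ω < μ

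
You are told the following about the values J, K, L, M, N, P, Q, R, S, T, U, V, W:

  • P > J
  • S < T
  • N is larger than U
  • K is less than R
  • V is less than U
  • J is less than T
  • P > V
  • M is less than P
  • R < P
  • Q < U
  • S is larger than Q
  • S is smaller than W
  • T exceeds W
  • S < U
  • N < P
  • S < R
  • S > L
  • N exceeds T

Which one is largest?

P

Chaining downward from P: directly below it, J, V, N, M, R; then K, S, T, U; then L, Q, W.
That covers every other element, and nothing is given above P, so P is the largest.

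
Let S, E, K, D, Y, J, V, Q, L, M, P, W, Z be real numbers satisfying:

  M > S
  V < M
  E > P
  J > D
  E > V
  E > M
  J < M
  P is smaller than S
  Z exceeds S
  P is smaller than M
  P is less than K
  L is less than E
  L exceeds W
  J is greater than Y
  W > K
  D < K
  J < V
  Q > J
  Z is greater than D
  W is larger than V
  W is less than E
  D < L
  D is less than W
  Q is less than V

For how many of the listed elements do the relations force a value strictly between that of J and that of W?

The relations place J below W. An element lies strictly between them when it is forced above J and also forced below W.
Above J: {Q, V, L, M, E}. Below W: {Y, D, P, Q, V, K}.
Intersection: {Q, V} — 2.

2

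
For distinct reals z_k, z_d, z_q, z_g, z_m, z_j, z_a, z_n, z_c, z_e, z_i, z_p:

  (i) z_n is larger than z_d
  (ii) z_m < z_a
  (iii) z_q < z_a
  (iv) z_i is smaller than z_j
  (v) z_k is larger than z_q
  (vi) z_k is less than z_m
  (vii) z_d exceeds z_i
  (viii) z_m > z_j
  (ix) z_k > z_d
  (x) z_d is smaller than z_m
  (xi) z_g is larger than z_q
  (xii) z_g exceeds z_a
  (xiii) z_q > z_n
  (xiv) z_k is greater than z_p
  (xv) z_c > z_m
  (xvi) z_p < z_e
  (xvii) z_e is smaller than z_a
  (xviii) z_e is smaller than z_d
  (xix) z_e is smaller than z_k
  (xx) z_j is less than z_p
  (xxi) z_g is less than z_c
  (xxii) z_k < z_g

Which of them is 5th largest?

The consecutive relations fix a unique order: z_i < z_j < z_p < z_e < z_d < z_n < z_q < z_k < z_m < z_a < z_g < z_c.
The 5th largest is z_k.

z_k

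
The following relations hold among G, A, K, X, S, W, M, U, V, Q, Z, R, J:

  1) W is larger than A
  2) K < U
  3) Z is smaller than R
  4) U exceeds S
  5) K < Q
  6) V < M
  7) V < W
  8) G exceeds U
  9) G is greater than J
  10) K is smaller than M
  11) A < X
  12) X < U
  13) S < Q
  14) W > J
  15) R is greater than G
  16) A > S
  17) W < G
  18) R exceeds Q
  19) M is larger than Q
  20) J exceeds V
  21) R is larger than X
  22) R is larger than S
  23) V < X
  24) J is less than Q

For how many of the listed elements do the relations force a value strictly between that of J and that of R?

The relations place J below R. An element lies strictly between them when it is forced above J and also forced below R.
Above J: {Q, W, G, M}. Below R: {K, S, V, A, X, Q, W, U, Z, G}.
Intersection: {Q, W, G} — 3.

3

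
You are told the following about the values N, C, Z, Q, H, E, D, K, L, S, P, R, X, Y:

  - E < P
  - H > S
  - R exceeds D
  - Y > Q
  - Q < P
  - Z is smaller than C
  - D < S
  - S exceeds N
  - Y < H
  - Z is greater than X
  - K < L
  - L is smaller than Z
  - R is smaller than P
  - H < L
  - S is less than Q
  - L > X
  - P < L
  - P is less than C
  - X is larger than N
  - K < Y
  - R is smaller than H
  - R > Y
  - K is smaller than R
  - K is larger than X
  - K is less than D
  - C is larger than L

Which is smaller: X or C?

X < K < D < S < Q < Y < R < H < L < Z < C, by transitivity through K, D, S, Q, Y, R, H, L, Z.
So X < C; X is the smaller of the two.

X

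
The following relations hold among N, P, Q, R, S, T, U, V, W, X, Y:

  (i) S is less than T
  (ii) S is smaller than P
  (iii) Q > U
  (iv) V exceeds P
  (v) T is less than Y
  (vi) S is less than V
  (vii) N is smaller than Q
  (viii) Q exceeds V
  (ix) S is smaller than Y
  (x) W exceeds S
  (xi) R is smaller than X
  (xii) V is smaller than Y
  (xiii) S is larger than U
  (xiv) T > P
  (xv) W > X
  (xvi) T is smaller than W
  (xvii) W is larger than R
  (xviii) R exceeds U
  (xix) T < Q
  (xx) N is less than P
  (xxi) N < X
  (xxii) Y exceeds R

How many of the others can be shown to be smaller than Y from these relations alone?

Directly below Y: S, T, V, R.
One step further: U, P (6 so far).
One step further: N (7 so far).
No other element is forced below Y by the given relations, so the count is 7.

7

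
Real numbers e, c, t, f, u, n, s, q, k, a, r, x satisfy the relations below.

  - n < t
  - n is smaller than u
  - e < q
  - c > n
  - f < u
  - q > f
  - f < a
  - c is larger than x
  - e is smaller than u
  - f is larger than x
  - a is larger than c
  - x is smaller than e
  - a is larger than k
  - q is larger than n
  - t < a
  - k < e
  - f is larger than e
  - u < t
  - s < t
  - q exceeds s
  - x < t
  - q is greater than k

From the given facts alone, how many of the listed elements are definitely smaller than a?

9

The elements the relations force below a are n, x, s, k, e, f, u, t, c — no chain reaches any other.
That is 9.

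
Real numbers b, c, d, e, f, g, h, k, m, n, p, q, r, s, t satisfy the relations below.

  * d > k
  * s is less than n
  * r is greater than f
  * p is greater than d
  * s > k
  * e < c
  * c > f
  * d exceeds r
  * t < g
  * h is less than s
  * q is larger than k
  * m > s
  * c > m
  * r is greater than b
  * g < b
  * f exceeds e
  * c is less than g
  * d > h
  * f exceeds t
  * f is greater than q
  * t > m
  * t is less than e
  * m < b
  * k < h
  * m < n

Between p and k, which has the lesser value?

Following the relations from k: k < h < s < m < t < e < f < c < g < b < r < d < p.
So k < p; k is the smaller of the two.

k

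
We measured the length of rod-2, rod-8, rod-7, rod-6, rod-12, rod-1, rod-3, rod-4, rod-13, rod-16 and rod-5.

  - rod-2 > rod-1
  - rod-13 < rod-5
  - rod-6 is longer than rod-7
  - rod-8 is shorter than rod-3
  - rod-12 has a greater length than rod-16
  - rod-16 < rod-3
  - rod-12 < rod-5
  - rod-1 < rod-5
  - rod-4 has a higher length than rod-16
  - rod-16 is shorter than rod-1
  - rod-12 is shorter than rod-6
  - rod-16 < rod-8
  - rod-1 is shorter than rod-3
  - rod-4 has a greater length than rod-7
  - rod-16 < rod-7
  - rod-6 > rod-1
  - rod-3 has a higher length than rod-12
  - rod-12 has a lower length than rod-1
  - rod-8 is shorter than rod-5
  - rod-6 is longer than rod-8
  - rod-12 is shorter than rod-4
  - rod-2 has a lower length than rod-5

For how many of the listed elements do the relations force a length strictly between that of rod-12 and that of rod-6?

1

The relations place rod-12 below rod-6. An element lies strictly between them when it is forced above rod-12 and also forced below rod-6.
Above rod-12: {rod-4, rod-1, rod-3, rod-2, rod-5}. Below rod-6: {rod-16, rod-7, rod-8, rod-1}.
Intersection: {rod-1} — 1.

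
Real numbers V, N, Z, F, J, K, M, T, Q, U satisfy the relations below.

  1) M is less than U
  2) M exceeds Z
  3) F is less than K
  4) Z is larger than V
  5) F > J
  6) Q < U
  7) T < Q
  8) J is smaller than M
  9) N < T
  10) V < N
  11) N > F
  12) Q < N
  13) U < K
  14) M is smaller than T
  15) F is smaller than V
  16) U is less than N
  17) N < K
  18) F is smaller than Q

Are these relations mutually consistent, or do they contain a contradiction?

Chaining the given relations yields T < Q < U < N, so T < N. But one relation states N < T. These cannot both hold.

inconsistent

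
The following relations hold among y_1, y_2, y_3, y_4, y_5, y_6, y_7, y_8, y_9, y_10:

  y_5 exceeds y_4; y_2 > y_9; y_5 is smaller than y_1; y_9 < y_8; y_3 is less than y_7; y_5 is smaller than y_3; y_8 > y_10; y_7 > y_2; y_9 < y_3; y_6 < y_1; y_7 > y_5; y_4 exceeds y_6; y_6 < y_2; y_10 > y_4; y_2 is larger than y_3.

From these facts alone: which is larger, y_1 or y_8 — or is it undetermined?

undetermined

Following every chain through y_8: below y_8 we get y_6, y_4, y_9, y_10.
y_1 is not reached, and no chain runs the other way from y_1 to y_8.
So the given relations leave the order of y_8 and y_1 undetermined.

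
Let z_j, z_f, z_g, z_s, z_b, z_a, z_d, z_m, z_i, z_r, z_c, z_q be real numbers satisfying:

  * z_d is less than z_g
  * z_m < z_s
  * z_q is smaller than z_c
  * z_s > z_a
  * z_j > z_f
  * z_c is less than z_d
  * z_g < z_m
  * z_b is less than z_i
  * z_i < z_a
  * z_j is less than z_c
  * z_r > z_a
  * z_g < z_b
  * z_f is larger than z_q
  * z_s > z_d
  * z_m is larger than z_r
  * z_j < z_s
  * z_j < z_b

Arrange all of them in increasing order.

Each adjacent pair is fixed by a given relation: z_q < z_f; z_f < z_j; z_j < z_c; z_c < z_d; z_d < z_g; z_g < z_b; z_b < z_i; z_i < z_a; z_a < z_r; z_r < z_m; z_m < z_s. Chaining them end to end gives the full order.

z_q < z_f < z_j < z_c < z_d < z_g < z_b < z_i < z_a < z_r < z_m < z_s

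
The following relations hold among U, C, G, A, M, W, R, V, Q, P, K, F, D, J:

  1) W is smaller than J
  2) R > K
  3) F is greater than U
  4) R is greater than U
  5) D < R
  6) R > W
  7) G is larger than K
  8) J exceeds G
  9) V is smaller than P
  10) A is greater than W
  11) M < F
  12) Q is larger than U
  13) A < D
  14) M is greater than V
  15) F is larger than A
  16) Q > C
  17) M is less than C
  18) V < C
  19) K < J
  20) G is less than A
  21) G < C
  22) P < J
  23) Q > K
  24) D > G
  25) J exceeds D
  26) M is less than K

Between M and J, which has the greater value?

M < K < G < A < D < J, by transitivity through K, G, A, D.
So M < J; J is the larger of the two.

J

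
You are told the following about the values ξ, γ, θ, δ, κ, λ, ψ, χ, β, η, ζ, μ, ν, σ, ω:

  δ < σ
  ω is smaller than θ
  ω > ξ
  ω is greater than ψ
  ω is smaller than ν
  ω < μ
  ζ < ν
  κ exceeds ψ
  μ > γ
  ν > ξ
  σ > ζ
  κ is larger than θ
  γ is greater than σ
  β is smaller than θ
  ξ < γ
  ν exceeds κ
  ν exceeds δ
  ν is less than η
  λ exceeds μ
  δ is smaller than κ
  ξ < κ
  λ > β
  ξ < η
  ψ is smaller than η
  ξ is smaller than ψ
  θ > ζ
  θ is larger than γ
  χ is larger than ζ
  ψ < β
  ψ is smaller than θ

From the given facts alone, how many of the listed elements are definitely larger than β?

Directly above β: λ, θ.
One step further: κ (3 so far).
One step further: ν (4 so far).
One step further: η (5 so far).
Nothing else is reachable above β; 5 in all.

5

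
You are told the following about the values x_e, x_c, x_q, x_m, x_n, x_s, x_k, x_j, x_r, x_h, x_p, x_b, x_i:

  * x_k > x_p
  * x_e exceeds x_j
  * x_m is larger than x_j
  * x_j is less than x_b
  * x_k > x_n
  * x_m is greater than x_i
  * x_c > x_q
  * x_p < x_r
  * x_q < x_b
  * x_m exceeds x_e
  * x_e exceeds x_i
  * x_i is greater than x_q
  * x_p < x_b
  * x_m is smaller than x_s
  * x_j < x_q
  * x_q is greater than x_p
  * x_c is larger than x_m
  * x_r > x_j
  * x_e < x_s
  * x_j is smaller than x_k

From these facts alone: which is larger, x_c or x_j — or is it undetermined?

x_c

Link the given pairs in sequence: x_j < x_q; x_q < x_i; x_i < x_e; x_e < x_m; x_m < x_c.
Together: x_j < x_q < x_i < x_e < x_m < x_c.
So x_c is larger.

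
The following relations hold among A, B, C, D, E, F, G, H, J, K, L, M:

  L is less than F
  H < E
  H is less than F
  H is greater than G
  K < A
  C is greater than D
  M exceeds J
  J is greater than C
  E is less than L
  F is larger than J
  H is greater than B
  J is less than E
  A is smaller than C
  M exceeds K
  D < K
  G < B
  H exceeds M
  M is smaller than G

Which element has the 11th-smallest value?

Chaining the given pairs: D < K < A < C < J < M < G < B < H < E < L < F.
The 11th smallest is L.

L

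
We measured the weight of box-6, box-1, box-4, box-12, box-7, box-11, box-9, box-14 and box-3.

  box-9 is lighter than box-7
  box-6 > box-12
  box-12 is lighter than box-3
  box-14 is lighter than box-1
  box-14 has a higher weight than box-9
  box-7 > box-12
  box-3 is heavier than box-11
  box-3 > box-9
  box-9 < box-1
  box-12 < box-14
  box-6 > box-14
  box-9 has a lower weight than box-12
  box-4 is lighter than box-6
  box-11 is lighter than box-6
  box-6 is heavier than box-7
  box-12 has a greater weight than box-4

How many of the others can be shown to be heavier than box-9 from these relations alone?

From box-9 the given relations immediately reach box-12, box-7, box-3, box-14, box-1.
From those, box-6 — 6 in total.
Nothing else is reachable above box-9; 6 in all.

6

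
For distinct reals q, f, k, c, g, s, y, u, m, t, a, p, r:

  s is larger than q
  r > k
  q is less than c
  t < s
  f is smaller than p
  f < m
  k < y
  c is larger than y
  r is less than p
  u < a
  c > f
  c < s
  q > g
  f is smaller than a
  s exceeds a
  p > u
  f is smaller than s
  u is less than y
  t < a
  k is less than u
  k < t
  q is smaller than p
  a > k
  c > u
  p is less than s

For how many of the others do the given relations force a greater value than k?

From k the given relations immediately reach t, r, u, a, y.
From those, p, c, s — 8 in total.
Nothing else is reachable above k; 8 in all.

8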